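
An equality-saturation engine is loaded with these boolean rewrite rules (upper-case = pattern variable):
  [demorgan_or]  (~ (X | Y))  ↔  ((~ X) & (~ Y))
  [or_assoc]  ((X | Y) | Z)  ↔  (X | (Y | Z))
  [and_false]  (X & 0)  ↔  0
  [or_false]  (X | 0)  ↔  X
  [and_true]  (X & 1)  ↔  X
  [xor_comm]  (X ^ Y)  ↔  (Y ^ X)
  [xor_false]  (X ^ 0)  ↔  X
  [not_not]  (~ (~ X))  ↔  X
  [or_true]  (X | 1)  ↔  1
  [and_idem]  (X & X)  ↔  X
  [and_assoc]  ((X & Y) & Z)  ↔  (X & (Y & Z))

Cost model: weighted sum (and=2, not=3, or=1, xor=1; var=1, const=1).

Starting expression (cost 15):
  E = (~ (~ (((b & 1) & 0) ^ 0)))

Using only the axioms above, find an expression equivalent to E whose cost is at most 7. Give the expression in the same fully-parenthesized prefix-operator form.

(~ (~ 0))   [cost 7]

1. [and_true →] (b & 1)  →  b;  E = (~ (~ ((b & 0) ^ 0)))
2. [xor_false →] ((b & 0) ^ 0)  →  (b & 0);  E = (~ (~ (b & 0)))
3. [and_false →] (b & 0)  →  0;  cost 7 ≤ 7, done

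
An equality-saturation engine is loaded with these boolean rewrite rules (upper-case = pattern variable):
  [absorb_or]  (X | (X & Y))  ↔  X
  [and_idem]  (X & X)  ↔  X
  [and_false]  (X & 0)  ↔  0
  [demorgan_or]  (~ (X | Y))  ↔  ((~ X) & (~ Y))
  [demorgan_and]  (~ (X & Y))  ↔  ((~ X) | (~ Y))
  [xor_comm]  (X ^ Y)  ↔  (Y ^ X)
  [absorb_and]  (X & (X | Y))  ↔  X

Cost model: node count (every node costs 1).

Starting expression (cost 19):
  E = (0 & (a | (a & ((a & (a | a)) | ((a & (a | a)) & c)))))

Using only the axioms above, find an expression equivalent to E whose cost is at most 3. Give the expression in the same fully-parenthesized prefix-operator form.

(0 & a)   [cost 3]

1. [absorb_or →] ((a & (a | a)) | ((a & (a | a)) & c))  →  (a & (a | a));  E = (0 & (a | (a & (a & (a | a)))))
2. [absorb_and →] (a & (a | a))  →  a;  E = (0 & (a | (a & a)))
3. [absorb_or →] (a | (a & a))  →  a;  cost 3 ≤ 3, done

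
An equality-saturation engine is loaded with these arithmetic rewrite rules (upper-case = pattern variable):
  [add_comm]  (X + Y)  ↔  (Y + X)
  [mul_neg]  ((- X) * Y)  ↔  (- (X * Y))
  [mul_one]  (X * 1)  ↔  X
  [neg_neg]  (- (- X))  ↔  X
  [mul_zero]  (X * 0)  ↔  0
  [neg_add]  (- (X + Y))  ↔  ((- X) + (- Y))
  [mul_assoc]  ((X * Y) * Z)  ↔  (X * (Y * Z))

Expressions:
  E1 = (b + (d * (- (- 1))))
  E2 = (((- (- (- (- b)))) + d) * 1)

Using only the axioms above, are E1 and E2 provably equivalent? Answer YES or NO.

YES

step 1: neg_neg (→) rewrites (- (- 1)) into 1, now (b + (d * 1))
step 2: mul_one (→) rewrites (d * 1) into d, now (b + d)
step 3: mul_one (←) rewrites (b + d) into ((b + d) * 1)
step 4: neg_neg (←) rewrites b into (- (- b)), now (((- (- b)) + d) * 1)
step 5: neg_neg (←) rewrites b into (- (- b)), which is E2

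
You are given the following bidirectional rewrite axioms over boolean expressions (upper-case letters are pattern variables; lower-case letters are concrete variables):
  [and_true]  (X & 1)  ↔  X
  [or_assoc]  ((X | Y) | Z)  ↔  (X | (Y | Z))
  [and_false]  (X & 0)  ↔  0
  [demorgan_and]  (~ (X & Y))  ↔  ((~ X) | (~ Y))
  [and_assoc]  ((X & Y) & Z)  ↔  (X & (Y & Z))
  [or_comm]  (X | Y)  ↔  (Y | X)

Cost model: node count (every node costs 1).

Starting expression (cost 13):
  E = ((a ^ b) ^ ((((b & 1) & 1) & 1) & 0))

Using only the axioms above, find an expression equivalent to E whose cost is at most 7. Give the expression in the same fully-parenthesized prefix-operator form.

1. [and_true →] (b & 1)  →  b;  E = ((a ^ b) ^ (((b & 1) & 1) & 0))
2. [and_true →] (b & 1)  →  b;  E = ((a ^ b) ^ ((b & 1) & 0))
3. [and_true →] (b & 1)  →  b;  cost 7 ≤ 7, done

((a ^ b) ^ (b & 0))   [cost 7]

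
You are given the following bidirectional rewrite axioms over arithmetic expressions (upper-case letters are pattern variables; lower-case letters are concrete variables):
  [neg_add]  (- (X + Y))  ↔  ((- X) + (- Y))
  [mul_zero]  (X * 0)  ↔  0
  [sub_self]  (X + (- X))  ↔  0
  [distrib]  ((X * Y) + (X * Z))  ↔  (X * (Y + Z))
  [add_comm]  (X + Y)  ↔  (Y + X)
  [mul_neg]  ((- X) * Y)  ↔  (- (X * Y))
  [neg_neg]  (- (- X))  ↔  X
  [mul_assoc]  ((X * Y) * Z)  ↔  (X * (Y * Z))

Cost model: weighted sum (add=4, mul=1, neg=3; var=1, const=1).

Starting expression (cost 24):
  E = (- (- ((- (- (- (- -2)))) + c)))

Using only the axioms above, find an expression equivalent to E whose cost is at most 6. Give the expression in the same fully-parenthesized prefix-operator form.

(-2 + c)   [cost 6]

step 1: neg_neg (→) rewrites (- (- ((- (- (- (- -2)))) + c))) into ((- (- (- (- -2)))) + c)
step 2: neg_neg (→) rewrites (- (- -2)) into -2, now ((- (- -2)) + c)
step 3: neg_neg (→) rewrites (- (- -2)) into -2, reaching cost 6 (bound 6)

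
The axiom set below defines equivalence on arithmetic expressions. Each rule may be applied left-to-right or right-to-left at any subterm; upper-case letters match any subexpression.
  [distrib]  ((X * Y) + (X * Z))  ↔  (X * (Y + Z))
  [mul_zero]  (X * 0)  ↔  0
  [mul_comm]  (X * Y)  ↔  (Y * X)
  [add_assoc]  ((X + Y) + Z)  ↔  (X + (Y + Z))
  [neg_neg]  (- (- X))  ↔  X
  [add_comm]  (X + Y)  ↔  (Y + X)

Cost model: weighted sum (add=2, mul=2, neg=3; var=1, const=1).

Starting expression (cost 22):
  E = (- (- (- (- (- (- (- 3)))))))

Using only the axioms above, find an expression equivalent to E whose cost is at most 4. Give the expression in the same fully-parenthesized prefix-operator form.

(- 3)   [cost 4]

(1) (- (- (- (- (- 3)))))  =[neg_neg →]=  (- (- (- 3)))    ⊢ (- (- (- (- (- 3)))))
(2) (- (- (- (- (- 3)))))  =[neg_neg →]=  (- (- (- 3)))
(3) (- (- 3))  =[neg_neg →]=  3    ⊢ cost 4, within 4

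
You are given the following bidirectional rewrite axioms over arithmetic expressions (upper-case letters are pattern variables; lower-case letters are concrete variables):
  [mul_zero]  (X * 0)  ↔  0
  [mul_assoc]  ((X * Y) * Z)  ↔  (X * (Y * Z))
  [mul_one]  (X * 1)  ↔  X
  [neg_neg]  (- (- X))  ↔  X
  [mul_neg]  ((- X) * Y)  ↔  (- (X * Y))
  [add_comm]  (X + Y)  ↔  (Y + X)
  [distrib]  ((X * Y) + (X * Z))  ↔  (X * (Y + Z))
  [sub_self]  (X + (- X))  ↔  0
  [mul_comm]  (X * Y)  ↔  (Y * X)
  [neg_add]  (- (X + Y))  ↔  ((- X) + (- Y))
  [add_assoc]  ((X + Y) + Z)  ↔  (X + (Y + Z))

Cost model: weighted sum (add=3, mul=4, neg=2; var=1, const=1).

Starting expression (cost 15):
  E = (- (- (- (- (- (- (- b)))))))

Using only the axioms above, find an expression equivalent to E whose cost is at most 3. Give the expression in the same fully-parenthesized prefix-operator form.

(- b)   [cost 3]

(1) (- (- (- (- (- b)))))  =[neg_neg →]=  (- (- (- b)))    ⊢ (- (- (- (- (- b)))))
(2) (- (- (- (- b))))  =[neg_neg →]=  (- (- b))    ⊢ (- (- (- b)))
(3) (- (- b))  =[neg_neg →]=  b    ⊢ cost 3, within 3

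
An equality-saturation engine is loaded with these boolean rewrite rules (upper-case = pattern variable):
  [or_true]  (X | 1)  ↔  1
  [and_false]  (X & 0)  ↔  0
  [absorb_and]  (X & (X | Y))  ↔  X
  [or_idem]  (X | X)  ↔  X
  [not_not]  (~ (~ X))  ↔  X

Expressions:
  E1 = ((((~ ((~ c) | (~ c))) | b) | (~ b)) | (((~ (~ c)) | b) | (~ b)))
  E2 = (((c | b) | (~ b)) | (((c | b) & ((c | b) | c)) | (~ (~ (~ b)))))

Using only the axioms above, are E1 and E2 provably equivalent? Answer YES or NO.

YES

step 1: or_idem (→) rewrites ((~ c) | (~ c)) into (~ c), now ((((~ (~ c)) | b) | (~ b)) | (((~ (~ c)) | b) | (~ b)))
step 2: or_idem (→) rewrites ((((~ (~ c)) | b) | (~ b)) | (((~ (~ c)) | b) | (~ b))) into (((~ (~ c)) | b) | (~ b))
step 3: not_not (→) rewrites (~ (~ c)) into c, now ((c | b) | (~ b))
step 4: or_idem (←) rewrites ((c | b) | (~ b)) into (((c | b) | (~ b)) | ((c | b) | (~ b)))
step 5: absorb_and (←) rewrites (c | b) into ((c | b) & ((c | b) | c)), now (((c | b) | (~ b)) | (((c | b) & ((c | b) | c)) | (~ b)))
step 6: not_not (←) rewrites (~ b) into (~ (~ (~ b))), which is E2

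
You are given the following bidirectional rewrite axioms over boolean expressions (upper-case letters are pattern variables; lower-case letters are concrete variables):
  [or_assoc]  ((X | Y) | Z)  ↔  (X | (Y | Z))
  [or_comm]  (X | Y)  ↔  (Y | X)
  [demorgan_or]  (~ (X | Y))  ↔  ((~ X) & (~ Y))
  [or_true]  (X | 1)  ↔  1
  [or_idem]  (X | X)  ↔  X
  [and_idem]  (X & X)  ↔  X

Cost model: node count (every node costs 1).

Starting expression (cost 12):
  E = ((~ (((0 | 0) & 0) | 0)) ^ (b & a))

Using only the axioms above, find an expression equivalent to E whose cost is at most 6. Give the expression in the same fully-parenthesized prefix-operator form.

((~ 0) ^ (b & a))   [cost 6]

1. [or_idem →] (0 | 0)  →  0;  E = ((~ ((0 & 0) | 0)) ^ (b & a))
2. [and_idem →] (0 & 0)  →  0;  E = ((~ (0 | 0)) ^ (b & a))
3. [or_idem →] (0 | 0)  →  0;  cost 6 ≤ 6, done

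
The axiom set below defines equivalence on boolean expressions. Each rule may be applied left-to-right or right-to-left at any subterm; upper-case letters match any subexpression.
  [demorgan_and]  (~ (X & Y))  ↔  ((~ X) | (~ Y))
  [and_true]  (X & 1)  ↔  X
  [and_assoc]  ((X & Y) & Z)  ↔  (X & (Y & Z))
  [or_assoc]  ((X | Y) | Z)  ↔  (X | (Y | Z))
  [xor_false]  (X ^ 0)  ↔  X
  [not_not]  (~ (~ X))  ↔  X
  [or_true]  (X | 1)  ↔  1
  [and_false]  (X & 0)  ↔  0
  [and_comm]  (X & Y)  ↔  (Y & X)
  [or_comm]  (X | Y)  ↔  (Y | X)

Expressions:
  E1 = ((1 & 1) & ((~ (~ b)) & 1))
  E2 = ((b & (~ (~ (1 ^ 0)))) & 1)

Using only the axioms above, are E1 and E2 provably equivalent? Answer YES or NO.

1. [and_true →] ((~ (~ b)) & 1)  →  (~ (~ b));  E1 = ((1 & 1) & (~ (~ b)))
2. [not_not →] (~ (~ b))  →  b;  E1 = ((1 & 1) & b)
3. [and_true →] (1 & 1)  →  1;  E1 = (1 & b)
4. [and_comm →] (1 & b)  →  (b & 1)
5. [xor_false ←] 1  →  (1 ^ 0);  E1 = (b & (1 ^ 0))
6. [and_true ←] (b & (1 ^ 0))  →  ((b & (1 ^ 0)) & 1)
7. [not_not ←] (1 ^ 0)  →  (~ (~ (1 ^ 0)));  this is E2

YES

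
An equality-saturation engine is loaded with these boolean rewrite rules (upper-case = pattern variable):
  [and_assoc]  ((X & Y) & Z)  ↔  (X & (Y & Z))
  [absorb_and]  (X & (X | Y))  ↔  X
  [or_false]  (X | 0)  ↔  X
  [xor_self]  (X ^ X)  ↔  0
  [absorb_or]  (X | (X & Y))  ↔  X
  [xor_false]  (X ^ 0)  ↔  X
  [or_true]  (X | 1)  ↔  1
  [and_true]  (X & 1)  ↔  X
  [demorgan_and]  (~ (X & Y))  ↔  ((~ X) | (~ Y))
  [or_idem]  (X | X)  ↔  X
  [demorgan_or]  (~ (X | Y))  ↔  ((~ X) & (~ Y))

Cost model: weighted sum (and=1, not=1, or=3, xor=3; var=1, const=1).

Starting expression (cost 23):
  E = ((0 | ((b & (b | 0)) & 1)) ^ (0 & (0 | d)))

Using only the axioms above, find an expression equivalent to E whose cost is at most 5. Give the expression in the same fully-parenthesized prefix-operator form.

(0 | b)   [cost 5]

(1) ((b & (b | 0)) & 1)  =[and_true →]=  (b & (b | 0))    ⊢ ((0 | (b & (b | 0))) ^ (0 & (0 | d)))
(2) (b & (b | 0))  =[absorb_and →]=  b    ⊢ ((0 | b) ^ (0 & (0 | d)))
(3) (0 & (0 | d))  =[absorb_and →]=  0    ⊢ ((0 | b) ^ 0)
(4) ((0 | b) ^ 0)  =[xor_false →]=  (0 | b)    ⊢ cost 5, within 5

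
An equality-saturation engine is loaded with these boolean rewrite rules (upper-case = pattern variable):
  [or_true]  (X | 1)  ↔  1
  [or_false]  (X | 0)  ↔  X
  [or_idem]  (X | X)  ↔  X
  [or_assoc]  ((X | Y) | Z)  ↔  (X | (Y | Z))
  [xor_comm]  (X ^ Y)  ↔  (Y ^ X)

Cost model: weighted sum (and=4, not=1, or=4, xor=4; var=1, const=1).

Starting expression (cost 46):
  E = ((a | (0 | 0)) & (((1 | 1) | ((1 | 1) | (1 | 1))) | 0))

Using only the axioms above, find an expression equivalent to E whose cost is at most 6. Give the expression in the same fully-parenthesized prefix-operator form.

1. [or_idem →] ((1 | 1) | (1 | 1))  →  (1 | 1);  E = ((a | (0 | 0)) & (((1 | 1) | (1 | 1)) | 0))
2. [or_idem →] ((1 | 1) | (1 | 1))  →  (1 | 1);  E = ((a | (0 | 0)) & ((1 | 1) | 0))
3. [or_idem →] (1 | 1)  →  1;  E = ((a | (0 | 0)) & (1 | 0))
4. [or_false →] (0 | 0)  →  0;  E = ((a | 0) & (1 | 0))
5. [or_false →] (a | 0)  →  a;  E = (a & (1 | 0))
6. [or_false →] (1 | 0)  →  1;  cost 6 ≤ 6, done

(a & 1)   [cost 6]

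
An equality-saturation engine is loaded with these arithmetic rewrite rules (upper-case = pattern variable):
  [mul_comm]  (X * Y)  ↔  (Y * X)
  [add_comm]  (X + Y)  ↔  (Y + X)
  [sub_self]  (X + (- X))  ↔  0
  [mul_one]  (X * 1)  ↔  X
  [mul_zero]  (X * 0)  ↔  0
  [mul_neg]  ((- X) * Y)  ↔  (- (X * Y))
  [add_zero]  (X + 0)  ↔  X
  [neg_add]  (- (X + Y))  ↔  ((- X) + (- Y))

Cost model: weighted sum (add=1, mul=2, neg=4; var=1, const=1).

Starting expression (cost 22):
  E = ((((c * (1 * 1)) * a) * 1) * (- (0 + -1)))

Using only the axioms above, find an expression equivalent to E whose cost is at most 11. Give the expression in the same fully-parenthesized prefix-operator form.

step 1: mul_one (→) rewrites (1 * 1) into 1, now ((((c * 1) * a) * 1) * (- (0 + -1)))
step 2: mul_one (→) rewrites (((c * 1) * a) * 1) into ((c * 1) * a), now (((c * 1) * a) * (- (0 + -1)))
step 3: add_comm (→) rewrites (0 + -1) into (-1 + 0), now (((c * 1) * a) * (- (-1 + 0)))
step 4: mul_one (→) rewrites (c * 1) into c, now ((c * a) * (- (-1 + 0)))
step 5: add_zero (→) rewrites (-1 + 0) into -1, reaching cost 11 (bound 11)

((c * a) * (- -1))   [cost 11]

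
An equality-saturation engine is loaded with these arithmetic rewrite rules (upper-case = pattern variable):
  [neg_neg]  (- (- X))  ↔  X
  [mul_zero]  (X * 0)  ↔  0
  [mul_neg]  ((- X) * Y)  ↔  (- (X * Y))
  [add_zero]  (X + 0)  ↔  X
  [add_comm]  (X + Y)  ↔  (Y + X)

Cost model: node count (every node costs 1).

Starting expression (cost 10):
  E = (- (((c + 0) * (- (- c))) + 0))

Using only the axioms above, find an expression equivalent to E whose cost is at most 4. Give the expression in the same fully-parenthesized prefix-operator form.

step 1: neg_neg (→) rewrites (- (- c)) into c, now (- (((c + 0) * c) + 0))
step 2: add_zero (→) rewrites (c + 0) into c, now (- ((c * c) + 0))
step 3: add_zero (→) rewrites ((c * c) + 0) into (c * c), reaching cost 4 (bound 4)

(- (c * c))   [cost 4]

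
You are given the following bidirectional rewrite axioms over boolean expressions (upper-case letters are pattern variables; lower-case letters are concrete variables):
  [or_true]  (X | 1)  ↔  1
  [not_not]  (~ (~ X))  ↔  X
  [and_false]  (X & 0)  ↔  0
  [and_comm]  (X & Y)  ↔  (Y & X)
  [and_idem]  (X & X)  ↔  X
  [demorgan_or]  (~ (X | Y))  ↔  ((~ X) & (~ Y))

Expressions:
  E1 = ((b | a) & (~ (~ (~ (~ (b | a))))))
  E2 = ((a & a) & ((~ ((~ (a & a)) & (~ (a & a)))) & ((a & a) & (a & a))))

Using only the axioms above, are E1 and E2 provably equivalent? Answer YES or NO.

Every axiom is a valid identity, so a rewrite proof would force E1 and E2 to agree under every assignment.
At a=0, b=1: E1 = 1 but E2 = 0; they differ, so no derivation exists.

NO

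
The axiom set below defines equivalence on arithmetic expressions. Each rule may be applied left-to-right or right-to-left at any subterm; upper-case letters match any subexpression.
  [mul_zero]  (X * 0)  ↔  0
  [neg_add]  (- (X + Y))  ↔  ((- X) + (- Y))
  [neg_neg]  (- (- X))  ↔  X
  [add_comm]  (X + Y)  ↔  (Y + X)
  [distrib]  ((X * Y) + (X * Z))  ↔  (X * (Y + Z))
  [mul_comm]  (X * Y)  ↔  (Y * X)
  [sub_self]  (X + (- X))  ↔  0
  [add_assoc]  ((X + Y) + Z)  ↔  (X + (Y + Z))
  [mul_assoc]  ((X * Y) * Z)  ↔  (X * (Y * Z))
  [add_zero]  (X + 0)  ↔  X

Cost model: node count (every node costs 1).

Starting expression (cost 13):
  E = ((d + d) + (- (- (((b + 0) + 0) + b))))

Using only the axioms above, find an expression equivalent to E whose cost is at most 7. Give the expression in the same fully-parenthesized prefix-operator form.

((d + d) + (b + b))   [cost 7]

(1) (b + 0)  =[add_zero →]=  b    ⊢ ((d + d) + (- (- ((b + 0) + b))))
(2) (b + 0)  =[add_zero →]=  b    ⊢ ((d + d) + (- (- (b + b))))
(3) (- (- (b + b)))  =[neg_neg →]=  (b + b)    ⊢ cost 7, within 7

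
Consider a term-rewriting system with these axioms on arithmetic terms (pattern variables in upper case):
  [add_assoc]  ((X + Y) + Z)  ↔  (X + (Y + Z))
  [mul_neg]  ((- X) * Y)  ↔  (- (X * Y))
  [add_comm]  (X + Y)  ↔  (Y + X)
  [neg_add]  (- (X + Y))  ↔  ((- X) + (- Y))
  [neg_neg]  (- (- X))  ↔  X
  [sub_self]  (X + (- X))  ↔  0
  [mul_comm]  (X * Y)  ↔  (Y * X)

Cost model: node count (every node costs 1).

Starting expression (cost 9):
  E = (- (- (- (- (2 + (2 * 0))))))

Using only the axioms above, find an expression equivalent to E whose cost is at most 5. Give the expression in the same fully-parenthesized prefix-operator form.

(1) (- (- (- (- (2 + (2 * 0))))))  =[neg_neg →]=  (- (- (2 + (2 * 0))))
(2) (- (- (2 + (2 * 0))))  =[neg_neg →]=  (2 + (2 * 0))    ⊢ cost 5, within 5

(2 + (2 * 0))   [cost 5]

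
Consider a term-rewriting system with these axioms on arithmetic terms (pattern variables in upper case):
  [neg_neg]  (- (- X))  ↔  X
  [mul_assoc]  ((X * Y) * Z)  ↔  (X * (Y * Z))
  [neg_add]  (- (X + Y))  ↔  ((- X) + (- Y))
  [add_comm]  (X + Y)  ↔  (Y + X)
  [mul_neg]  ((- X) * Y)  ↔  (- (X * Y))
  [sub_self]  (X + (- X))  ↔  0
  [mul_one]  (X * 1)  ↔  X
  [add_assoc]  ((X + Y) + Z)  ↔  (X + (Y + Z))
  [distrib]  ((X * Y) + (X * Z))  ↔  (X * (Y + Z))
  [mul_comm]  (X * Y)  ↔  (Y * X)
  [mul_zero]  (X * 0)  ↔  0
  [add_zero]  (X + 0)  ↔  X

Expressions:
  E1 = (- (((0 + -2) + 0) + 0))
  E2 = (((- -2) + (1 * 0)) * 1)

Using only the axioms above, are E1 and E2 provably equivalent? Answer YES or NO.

YES

1. [add_zero →] ((0 + -2) + 0)  →  (0 + -2);  E1 = (- ((0 + -2) + 0))
2. [add_comm →] (0 + -2)  →  (-2 + 0);  E1 = (- ((-2 + 0) + 0))
3. [add_zero →] (-2 + 0)  →  -2;  E1 = (- (-2 + 0))
4. [add_zero →] (-2 + 0)  →  -2;  E1 = (- -2)
5. [add_zero ←] (- -2)  →  ((- -2) + 0)
6. [mul_zero ←] 0  →  (1 * 0);  E1 = ((- -2) + (1 * 0))
7. [mul_one ←] ((- -2) + (1 * 0))  →  (((- -2) + (1 * 0)) * 1);  this is E2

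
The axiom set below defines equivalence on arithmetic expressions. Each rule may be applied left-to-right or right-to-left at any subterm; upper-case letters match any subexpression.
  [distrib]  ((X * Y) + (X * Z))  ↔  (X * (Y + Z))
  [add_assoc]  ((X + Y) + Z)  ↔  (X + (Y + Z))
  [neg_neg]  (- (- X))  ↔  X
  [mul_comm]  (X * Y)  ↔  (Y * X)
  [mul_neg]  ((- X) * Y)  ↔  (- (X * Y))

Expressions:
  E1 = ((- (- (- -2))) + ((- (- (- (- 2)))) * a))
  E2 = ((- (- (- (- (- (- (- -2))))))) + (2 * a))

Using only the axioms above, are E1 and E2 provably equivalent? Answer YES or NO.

step 1: neg_neg (→) rewrites (- (- (- 2))) into (- 2), now ((- (- (- -2))) + ((- (- 2)) * a))
step 2: neg_neg (→) rewrites (- (- 2)) into 2, now ((- (- (- -2))) + (2 * a))
step 3: neg_neg (←) rewrites (- -2) into (- (- (- -2))), now ((- (- (- (- (- -2))))) + (2 * a))
step 4: neg_neg (←) rewrites (- (- (- (- -2)))) into (- (- (- (- (- (- -2)))))), which is E2

YES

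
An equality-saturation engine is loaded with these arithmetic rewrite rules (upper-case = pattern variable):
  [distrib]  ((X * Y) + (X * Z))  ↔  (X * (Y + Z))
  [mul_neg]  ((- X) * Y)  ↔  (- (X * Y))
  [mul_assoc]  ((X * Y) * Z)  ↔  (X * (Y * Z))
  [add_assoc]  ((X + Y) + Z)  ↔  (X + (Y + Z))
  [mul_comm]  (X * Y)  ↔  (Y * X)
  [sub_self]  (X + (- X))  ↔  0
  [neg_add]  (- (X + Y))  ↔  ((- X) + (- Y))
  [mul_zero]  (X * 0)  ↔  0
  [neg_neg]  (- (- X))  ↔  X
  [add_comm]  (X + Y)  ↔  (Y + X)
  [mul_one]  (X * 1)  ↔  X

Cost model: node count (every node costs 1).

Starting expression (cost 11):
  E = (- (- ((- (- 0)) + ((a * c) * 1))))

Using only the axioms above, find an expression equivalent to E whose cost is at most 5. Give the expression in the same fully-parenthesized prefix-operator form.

(0 + (a * c))   [cost 5]

1. [neg_neg →] (- (- 0))  →  0;  E = (- (- (0 + ((a * c) * 1))))
2. [mul_one →] ((a * c) * 1)  →  (a * c);  E = (- (- (0 + (a * c))))
3. [neg_neg →] (- (- (0 + (a * c))))  →  (0 + (a * c));  cost 5 ≤ 5, done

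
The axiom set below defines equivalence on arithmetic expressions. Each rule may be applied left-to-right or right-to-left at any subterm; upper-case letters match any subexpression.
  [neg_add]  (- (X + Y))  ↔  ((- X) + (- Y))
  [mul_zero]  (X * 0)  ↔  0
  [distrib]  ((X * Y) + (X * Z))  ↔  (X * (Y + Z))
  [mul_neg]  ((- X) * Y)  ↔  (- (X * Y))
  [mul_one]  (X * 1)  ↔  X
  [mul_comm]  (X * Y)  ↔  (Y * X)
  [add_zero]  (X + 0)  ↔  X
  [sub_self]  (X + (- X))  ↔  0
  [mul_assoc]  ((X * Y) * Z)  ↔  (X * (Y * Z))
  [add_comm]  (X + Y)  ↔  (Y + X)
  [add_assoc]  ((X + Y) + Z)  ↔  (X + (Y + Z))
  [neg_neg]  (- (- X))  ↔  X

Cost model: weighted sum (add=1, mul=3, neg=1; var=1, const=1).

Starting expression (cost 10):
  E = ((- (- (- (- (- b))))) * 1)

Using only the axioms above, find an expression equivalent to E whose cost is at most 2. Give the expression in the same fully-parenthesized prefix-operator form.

1. [mul_one →] ((- (- (- (- (- b))))) * 1)  →  (- (- (- (- (- b)))))
2. [neg_neg →] (- (- (- (- b))))  →  (- (- b));  E = (- (- (- b)))
3. [neg_neg →] (- (- b))  →  b;  cost 2 ≤ 2, done

(- b)   [cost 2]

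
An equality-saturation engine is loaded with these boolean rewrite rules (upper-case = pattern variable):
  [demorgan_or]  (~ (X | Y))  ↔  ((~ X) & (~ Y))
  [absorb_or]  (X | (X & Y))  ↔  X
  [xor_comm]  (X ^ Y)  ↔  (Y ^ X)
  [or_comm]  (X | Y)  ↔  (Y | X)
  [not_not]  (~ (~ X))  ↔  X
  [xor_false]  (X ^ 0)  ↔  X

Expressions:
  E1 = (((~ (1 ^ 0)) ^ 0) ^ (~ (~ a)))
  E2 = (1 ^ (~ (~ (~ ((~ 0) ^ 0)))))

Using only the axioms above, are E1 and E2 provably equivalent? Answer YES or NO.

Every axiom is a valid identity, so a rewrite proof would force E1 and E2 to agree under every assignment.
At a=0: E1 = 0 but E2 = 1; they differ, so no derivation exists.

NO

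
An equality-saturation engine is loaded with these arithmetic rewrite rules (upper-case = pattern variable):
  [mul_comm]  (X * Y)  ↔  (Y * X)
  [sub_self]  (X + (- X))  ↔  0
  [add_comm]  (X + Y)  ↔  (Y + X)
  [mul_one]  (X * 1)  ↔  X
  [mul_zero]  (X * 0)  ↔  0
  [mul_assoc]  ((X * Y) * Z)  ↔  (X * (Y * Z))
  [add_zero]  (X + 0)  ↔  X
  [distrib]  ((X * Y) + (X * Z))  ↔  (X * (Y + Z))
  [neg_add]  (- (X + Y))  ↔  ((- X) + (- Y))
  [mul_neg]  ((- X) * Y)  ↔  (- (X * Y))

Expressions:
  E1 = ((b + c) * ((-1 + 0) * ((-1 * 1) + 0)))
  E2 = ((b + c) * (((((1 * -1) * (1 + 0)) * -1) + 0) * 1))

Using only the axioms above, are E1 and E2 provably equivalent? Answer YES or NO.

step 1: mul_one (→) rewrites (-1 * 1) into -1, now ((b + c) * ((-1 + 0) * (-1 + 0)))
step 2: add_zero (→) rewrites (-1 + 0) into -1, now ((b + c) * ((-1 + 0) * -1))
step 3: add_zero (→) rewrites (-1 + 0) into -1, now ((b + c) * (-1 * -1))
step 4: mul_one (←) rewrites -1 into (-1 * 1), now ((b + c) * ((-1 * 1) * -1))
step 5: mul_comm (→) rewrites (-1 * 1) into (1 * -1), now ((b + c) * ((1 * -1) * -1))
step 6: mul_one (←) rewrites (1 * -1) into ((1 * -1) * 1), now ((b + c) * (((1 * -1) * 1) * -1))
step 7: add_zero (←) rewrites (((1 * -1) * 1) * -1) into ((((1 * -1) * 1) * -1) + 0), now ((b + c) * ((((1 * -1) * 1) * -1) + 0))
step 8: add_zero (←) rewrites 1 into (1 + 0), now ((b + c) * ((((1 * -1) * (1 + 0)) * -1) + 0))
step 9: mul_one (←) rewrites ((((1 * -1) * (1 + 0)) * -1) + 0) into (((((1 * -1) * (1 + 0)) * -1) + 0) * 1), which is E2

YES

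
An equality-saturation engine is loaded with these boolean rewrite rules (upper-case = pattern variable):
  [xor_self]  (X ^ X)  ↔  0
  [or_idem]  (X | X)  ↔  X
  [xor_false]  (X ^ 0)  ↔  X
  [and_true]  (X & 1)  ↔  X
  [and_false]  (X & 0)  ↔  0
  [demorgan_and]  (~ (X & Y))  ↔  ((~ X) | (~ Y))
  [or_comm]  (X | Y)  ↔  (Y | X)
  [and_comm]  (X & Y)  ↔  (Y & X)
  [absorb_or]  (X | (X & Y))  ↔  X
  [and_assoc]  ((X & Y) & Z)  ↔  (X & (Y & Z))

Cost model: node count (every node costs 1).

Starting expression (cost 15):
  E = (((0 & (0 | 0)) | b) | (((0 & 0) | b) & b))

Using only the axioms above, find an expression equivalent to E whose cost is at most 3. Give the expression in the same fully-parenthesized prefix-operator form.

(0 | b)   [cost 3]

1. [or_idem →] (0 | 0)  →  0;  E = (((0 & 0) | b) | (((0 & 0) | b) & b))
2. [absorb_or →] (((0 & 0) | b) | (((0 & 0) | b) & b))  →  ((0 & 0) | b)
3. [and_false →] (0 & 0)  →  0;  cost 3 ≤ 3, done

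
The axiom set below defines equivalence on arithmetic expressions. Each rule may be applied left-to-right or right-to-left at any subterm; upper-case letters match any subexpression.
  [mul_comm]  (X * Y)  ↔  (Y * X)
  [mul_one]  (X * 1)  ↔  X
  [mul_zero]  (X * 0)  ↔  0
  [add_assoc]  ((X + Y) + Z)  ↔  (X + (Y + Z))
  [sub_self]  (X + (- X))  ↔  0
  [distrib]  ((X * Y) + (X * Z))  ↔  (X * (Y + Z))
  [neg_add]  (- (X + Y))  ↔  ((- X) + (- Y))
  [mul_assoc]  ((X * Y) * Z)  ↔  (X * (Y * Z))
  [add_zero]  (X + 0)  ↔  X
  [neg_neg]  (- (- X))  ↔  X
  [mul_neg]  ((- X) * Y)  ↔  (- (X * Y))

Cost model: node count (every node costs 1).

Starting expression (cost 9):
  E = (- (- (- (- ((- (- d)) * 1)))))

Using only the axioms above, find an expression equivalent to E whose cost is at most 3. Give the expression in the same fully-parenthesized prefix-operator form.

1. [neg_neg →] (- (- d))  →  d;  E = (- (- (- (- (d * 1)))))
2. [neg_neg →] (- (- (- (d * 1))))  →  (- (d * 1));  E = (- (- (d * 1)))
3. [mul_one →] (d * 1)  →  d;  cost 3 ≤ 3, done

(- (- d))   [cost 3]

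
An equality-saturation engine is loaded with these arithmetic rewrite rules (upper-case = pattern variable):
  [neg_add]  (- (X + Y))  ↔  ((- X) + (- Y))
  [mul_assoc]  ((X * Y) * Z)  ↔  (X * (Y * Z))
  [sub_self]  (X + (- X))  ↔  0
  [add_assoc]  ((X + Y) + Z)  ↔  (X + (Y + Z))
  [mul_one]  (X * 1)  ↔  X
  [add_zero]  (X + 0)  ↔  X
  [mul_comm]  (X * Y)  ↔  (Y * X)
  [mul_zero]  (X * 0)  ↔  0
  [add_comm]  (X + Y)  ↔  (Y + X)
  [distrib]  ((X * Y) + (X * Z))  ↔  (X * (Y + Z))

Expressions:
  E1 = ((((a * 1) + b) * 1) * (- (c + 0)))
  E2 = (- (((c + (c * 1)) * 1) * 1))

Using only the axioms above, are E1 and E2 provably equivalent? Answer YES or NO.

NO

Every axiom is a valid identity, so a rewrite proof would force E1 and E2 to agree under every assignment.
At a=0, b=0, c=1: E1 = 0 but E2 = -2; they differ, so no derivation exists.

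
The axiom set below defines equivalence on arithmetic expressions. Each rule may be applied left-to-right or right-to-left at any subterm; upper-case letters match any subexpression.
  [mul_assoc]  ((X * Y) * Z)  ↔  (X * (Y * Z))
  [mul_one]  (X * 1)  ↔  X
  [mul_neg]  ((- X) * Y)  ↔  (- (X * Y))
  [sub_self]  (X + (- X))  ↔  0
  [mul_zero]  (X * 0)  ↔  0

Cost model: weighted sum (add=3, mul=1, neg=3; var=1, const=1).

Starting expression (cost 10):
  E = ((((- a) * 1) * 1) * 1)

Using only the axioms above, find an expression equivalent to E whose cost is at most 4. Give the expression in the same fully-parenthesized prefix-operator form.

(- a)   [cost 4]

(1) (((- a) * 1) * 1)  =[mul_one →]=  ((- a) * 1)    ⊢ (((- a) * 1) * 1)
(2) ((- a) * 1)  =[mul_one →]=  (- a)    ⊢ ((- a) * 1)
(3) ((- a) * 1)  =[mul_one →]=  (- a)    ⊢ cost 4, within 4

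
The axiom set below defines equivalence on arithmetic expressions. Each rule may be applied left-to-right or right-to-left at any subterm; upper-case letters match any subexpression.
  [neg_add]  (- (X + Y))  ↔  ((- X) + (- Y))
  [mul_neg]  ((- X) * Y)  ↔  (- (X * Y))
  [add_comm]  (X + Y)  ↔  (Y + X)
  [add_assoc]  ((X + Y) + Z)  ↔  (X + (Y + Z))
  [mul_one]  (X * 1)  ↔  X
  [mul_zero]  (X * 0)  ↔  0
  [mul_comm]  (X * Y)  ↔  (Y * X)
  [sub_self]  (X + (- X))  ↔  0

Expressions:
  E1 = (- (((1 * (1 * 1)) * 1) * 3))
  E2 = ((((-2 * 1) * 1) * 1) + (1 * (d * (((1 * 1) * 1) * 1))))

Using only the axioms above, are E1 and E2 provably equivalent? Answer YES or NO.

NO

The axioms are sound identities: if E1 ↔* E2 then E1 and E2 evaluate identically under any assignment.
Under d=0: E1 evaluates to -3, E2 to -2. Distinct ⇒ no rewrite sequence connects them.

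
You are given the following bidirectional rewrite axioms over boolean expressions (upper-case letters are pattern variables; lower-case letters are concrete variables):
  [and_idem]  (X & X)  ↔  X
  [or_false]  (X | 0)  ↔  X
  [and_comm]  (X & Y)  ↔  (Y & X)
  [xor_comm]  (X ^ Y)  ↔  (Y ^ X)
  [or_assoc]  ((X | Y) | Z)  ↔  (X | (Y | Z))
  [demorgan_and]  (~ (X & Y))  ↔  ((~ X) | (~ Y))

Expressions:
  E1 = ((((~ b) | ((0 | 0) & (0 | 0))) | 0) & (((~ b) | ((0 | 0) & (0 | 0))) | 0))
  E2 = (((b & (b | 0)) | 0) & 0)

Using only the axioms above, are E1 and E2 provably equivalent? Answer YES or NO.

All listed rules preserve value, hence provable equivalence implies equal values everywhere; look for a separating assignment.
b=0 gives E1 ↦ 1, E2 ↦ 0; values differ ⇒ not provably equivalent.

NO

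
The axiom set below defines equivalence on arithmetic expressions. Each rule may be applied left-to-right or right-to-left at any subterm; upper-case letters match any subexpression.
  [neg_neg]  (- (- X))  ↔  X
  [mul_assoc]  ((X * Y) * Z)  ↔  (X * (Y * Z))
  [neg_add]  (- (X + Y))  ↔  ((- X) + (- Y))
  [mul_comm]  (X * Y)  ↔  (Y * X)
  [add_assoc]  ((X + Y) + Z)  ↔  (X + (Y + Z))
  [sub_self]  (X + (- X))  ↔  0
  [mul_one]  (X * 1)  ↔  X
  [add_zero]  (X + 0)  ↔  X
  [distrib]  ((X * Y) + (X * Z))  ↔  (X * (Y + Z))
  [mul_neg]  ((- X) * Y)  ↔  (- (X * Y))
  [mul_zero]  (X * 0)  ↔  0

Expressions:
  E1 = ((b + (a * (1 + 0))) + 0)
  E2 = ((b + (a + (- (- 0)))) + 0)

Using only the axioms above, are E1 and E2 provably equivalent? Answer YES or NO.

YES

(1) ((b + (a * (1 + 0))) + 0)  =[add_zero →]=  (b + (a * (1 + 0)))
(2) (1 + 0)  =[add_zero →]=  1    ⊢ (b + (a * 1))
(3) (a * 1)  =[mul_one →]=  a    ⊢ (b + a)
(4) (b + a)  =[add_zero ←]=  ((b + a) + 0)
(5) a  =[add_zero ←]=  (a + 0)    ⊢ ((b + (a + 0)) + 0)
(6) 0  =[neg_neg ←]=  (- (- 0))    ⊢ E2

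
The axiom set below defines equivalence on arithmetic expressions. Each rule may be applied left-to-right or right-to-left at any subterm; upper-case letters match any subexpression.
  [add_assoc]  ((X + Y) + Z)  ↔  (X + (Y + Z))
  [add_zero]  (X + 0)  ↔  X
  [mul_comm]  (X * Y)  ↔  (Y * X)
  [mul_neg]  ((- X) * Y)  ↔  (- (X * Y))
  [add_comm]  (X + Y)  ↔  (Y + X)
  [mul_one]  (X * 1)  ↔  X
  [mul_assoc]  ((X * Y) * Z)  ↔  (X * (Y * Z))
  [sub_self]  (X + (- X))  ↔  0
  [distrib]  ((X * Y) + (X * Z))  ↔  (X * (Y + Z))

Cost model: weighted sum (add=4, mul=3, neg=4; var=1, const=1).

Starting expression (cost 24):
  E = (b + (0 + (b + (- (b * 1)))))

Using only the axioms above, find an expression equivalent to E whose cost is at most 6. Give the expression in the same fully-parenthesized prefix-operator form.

(b + 0)   [cost 6]

(1) (b * 1)  =[mul_one →]=  b    ⊢ (b + (0 + (b + (- b))))
(2) (b + (- b))  =[sub_self →]=  0    ⊢ (b + (0 + 0))
(3) (0 + 0)  =[add_zero →]=  0    ⊢ cost 6, within 6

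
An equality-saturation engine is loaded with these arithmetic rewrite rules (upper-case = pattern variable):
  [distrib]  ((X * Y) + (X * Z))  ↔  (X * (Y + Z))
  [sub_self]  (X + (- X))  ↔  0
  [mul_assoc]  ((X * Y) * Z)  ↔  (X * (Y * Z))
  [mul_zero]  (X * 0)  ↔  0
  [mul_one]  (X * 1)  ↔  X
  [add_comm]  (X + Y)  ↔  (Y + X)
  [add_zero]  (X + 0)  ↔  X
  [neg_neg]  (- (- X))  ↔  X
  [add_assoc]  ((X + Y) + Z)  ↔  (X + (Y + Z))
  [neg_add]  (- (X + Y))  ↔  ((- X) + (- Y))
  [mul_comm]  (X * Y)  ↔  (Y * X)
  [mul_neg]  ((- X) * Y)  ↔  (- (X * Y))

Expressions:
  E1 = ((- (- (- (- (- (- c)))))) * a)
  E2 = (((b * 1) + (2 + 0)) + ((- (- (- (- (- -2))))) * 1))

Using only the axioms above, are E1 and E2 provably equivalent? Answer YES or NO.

All listed rules preserve value, hence provable equivalence implies equal values everywhere; look for a separating assignment.
a=0, b=0, c=0 gives E1 ↦ 0, E2 ↦ 4; values differ ⇒ not provably equivalent.

NO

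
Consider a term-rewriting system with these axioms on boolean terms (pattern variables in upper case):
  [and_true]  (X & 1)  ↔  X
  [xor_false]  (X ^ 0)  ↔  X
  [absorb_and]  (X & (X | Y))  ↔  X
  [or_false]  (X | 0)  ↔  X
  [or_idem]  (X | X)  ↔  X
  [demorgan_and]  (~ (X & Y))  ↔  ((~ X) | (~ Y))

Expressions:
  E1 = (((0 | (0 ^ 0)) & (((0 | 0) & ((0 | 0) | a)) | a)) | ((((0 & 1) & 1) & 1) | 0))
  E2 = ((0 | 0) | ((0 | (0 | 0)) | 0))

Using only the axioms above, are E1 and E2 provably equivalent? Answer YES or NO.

(1) ((0 | 0) & ((0 | 0) | a))  =[absorb_and →]=  (0 | 0)    ⊢ (((0 | (0 ^ 0)) & ((0 | 0) | a)) | ((((0 & 1) & 1) & 1) | 0))
(2) ((0 & 1) & 1)  =[and_true →]=  (0 & 1)    ⊢ (((0 | (0 ^ 0)) & ((0 | 0) | a)) | (((0 & 1) & 1) | 0))
(3) ((0 & 1) & 1)  =[and_true →]=  (0 & 1)    ⊢ (((0 | (0 ^ 0)) & ((0 | 0) | a)) | ((0 & 1) | 0))
(4) (0 ^ 0)  =[xor_false →]=  0    ⊢ (((0 | 0) & ((0 | 0) | a)) | ((0 & 1) | 0))
(5) (0 & 1)  =[and_true →]=  0    ⊢ (((0 | 0) & ((0 | 0) | a)) | (0 | 0))
(6) ((0 | 0) & ((0 | 0) | a))  =[absorb_and →]=  (0 | 0)    ⊢ ((0 | 0) | (0 | 0))
(7) 0  =[or_idem ←]=  (0 | 0)    ⊢ ((0 | 0) | (0 | (0 | 0)))
(8) (0 | (0 | 0))  =[or_false ←]=  ((0 | (0 | 0)) | 0)    ⊢ E2

YES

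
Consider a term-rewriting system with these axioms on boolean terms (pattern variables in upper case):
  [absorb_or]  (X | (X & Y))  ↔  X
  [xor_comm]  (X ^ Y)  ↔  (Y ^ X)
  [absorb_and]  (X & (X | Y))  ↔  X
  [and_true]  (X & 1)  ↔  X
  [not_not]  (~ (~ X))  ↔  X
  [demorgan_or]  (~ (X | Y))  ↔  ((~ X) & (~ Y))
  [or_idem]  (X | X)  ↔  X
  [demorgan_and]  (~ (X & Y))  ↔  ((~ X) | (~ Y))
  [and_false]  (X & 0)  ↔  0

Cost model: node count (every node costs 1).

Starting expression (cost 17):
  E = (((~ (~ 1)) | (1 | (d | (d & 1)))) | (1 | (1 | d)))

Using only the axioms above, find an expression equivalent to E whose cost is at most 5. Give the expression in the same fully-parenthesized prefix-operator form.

(1 | (1 | d))   [cost 5]

step 1: absorb_or (→) rewrites (d | (d & 1)) into d, now (((~ (~ 1)) | (1 | d)) | (1 | (1 | d)))
step 2: not_not (→) rewrites (~ (~ 1)) into 1, now ((1 | (1 | d)) | (1 | (1 | d)))
step 3: or_idem (→) rewrites ((1 | (1 | d)) | (1 | (1 | d))) into (1 | (1 | d)), reaching cost 5 (bound 5)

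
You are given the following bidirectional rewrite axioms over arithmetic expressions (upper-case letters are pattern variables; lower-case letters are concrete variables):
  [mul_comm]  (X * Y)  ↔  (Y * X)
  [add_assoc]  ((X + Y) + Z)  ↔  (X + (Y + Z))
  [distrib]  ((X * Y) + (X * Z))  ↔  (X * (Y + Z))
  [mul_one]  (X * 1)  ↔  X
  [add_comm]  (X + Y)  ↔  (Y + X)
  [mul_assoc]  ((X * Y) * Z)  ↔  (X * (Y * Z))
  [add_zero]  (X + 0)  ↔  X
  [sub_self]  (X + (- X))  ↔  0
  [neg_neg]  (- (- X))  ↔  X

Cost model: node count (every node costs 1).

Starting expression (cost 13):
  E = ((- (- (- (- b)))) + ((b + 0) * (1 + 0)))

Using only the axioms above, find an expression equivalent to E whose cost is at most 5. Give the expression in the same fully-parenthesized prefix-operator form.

1. [neg_neg →] (- (- (- (- b))))  →  (- (- b));  E = ((- (- b)) + ((b + 0) * (1 + 0)))
2. [add_zero →] (b + 0)  →  b;  E = ((- (- b)) + (b * (1 + 0)))
3. [neg_neg →] (- (- b))  →  b;  E = (b + (b * (1 + 0)))
4. [add_zero →] (1 + 0)  →  1;  cost 5 ≤ 5, done

(b + (b * 1))   [cost 5]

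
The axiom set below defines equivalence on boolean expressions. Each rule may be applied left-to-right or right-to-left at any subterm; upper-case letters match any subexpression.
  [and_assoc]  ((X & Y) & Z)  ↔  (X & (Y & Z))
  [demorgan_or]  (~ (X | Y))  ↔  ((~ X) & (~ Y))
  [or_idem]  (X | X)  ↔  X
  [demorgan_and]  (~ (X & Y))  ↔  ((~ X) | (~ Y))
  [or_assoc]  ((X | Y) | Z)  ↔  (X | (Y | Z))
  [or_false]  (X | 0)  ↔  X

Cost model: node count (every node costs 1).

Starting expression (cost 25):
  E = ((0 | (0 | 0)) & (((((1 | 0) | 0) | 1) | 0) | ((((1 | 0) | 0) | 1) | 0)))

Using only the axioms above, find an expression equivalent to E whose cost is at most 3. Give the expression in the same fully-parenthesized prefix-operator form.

1. [or_idem →] (((((1 | 0) | 0) | 1) | 0) | ((((1 | 0) | 0) | 1) | 0))  →  ((((1 | 0) | 0) | 1) | 0);  E = ((0 | (0 | 0)) & ((((1 | 0) | 0) | 1) | 0))
2. [or_false →] ((((1 | 0) | 0) | 1) | 0)  →  (((1 | 0) | 0) | 1);  E = ((0 | (0 | 0)) & (((1 | 0) | 0) | 1))
3. [or_idem →] (0 | 0)  →  0;  E = ((0 | 0) & (((1 | 0) | 0) | 1))
4. [or_false →] (0 | 0)  →  0;  E = (0 & (((1 | 0) | 0) | 1))
5. [or_false →] ((1 | 0) | 0)  →  (1 | 0);  E = (0 & ((1 | 0) | 1))
6. [or_false →] (1 | 0)  →  1;  E = (0 & (1 | 1))
7. [or_idem →] (1 | 1)  →  1;  cost 3 ≤ 3, done

(0 & 1)   [cost 3]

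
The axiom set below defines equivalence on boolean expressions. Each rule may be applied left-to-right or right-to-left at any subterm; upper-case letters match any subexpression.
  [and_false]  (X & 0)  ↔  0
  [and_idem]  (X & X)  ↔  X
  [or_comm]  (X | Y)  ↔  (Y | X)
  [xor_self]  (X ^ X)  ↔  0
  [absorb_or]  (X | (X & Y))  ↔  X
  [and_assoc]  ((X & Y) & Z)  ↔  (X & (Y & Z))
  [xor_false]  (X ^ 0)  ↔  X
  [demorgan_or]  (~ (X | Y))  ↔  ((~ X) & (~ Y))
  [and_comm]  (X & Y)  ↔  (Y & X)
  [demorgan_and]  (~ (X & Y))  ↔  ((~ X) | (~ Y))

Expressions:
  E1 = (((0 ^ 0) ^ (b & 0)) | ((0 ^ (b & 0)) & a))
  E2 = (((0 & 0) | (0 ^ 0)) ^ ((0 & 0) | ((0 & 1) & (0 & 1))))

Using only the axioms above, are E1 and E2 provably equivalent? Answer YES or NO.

1. [xor_false →] (0 ^ 0)  →  0;  E1 = ((0 ^ (b & 0)) | ((0 ^ (b & 0)) & a))
2. [absorb_or →] ((0 ^ (b & 0)) | ((0 ^ (b & 0)) & a))  →  (0 ^ (b & 0))
3. [and_false →] (b & 0)  →  0;  E1 = (0 ^ 0)
4. [absorb_or ←] 0  →  (0 | (0 & 1));  E1 = (0 ^ (0 | (0 & 1)))
5. [absorb_or ←] 0  →  (0 | (0 & 0));  E1 = ((0 | (0 & 0)) ^ (0 | (0 & 1)))
6. [xor_false ←] 0  →  (0 ^ 0);  E1 = (((0 ^ 0) | (0 & 0)) ^ (0 | (0 & 1)))
7. [and_idem ←] 0  →  (0 & 0);  E1 = (((0 ^ 0) | (0 & 0)) ^ ((0 & 0) | (0 & 1)))
8. [or_comm →] ((0 ^ 0) | (0 & 0))  →  ((0 & 0) | (0 ^ 0));  E1 = (((0 & 0) | (0 ^ 0)) ^ ((0 & 0) | (0 & 1)))
9. [and_idem ←] (0 & 1)  →  ((0 & 1) & (0 & 1));  this is E2

YES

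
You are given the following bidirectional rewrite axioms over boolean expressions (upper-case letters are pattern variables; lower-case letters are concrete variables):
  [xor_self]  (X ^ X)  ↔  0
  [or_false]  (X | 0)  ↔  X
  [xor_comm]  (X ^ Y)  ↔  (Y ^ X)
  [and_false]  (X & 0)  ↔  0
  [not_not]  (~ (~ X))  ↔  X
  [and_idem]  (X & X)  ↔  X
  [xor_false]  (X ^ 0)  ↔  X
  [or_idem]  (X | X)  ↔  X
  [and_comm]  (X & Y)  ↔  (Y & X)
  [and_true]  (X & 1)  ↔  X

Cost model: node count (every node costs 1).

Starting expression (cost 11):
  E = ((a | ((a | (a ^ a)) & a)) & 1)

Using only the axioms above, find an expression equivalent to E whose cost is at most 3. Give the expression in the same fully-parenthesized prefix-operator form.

(a & 1)   [cost 3]

(1) (a ^ a)  =[xor_self →]=  0    ⊢ ((a | ((a | 0) & a)) & 1)
(2) (a | 0)  =[or_false →]=  a    ⊢ ((a | (a & a)) & 1)
(3) (a & a)  =[and_idem →]=  a    ⊢ ((a | a) & 1)
(4) (a | a)  =[or_idem →]=  a    ⊢ cost 3, within 3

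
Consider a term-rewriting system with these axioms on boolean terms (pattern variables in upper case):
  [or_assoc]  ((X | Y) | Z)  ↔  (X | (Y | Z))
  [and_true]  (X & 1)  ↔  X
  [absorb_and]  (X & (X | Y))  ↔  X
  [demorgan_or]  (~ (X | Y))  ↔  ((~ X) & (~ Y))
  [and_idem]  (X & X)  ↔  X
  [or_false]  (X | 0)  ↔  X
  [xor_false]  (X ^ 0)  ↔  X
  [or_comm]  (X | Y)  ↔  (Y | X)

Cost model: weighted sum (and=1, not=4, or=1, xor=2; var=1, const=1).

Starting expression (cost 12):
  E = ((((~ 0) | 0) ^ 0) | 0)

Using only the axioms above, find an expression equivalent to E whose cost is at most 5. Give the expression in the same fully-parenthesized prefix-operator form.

(~ 0)   [cost 5]

(1) ((((~ 0) | 0) ^ 0) | 0)  =[or_false →]=  (((~ 0) | 0) ^ 0)
(2) ((~ 0) | 0)  =[or_false →]=  (~ 0)    ⊢ ((~ 0) ^ 0)
(3) ((~ 0) ^ 0)  =[xor_false →]=  (~ 0)    ⊢ cost 5, within 5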